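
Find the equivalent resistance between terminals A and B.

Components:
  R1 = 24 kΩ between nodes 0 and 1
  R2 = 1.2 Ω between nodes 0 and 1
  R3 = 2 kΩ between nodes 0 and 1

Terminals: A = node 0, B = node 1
Reduce the network between node 0 (A) and node 1 (B) by series/parallel combination:
  Rp1 = R1 ‖ R2 ‖ R3 (parallel, all between nodes 0 and 1) = 1/(1/24000 + 1/1.2 + 1/2000) = 1.199 Ω
R_eq = 1.199 Ω

Final answer: 1.199 Ω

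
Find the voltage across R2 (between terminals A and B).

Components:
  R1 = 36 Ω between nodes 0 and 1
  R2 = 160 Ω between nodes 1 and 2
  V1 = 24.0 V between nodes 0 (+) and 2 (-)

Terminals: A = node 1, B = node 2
R1 and R2 are in series across V1 (node 0 → node 1 → node 2), and the output A–B is taken across R2, so this is a voltage divider.
Series current: I = V1/(R1 + R2) = 24/(36 + 160) = 24/196 = 0.1224 A
V_R2 = I × R2 = V1 × R2/(R1 + R2) = 24 × 160/196 = 19.59 V

Final answer: 19.59 V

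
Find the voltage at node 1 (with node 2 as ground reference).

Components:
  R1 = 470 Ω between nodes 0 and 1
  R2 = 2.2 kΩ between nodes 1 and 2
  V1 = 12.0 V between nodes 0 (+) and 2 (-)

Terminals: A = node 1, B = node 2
Nodal analysis, taking node 2 as the 0 V reference.
Source V1 fixes V_0 = 12 V.
KCL at each unknown node (sum of currents leaving = 0; resistances in Ω):
  Node 1: (V_1 - 12)/470 + (V_1 - 0)/2200 = 0
Collecting terms: 0.002582 × V_1 = 0.02553  =>  V_1 = 9.888 V
The requested potential is V_1 = 9.888 V.

Final answer: V_1 = 9.888 V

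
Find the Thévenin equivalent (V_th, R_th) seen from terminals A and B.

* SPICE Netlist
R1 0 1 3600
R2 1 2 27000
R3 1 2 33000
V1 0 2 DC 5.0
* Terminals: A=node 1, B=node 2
Step 1 — V_th is the open-circuit voltage V_A - V_B (nothing connected across the terminals).
Nodal analysis, taking node 2 as the 0 V reference.
Source V1 fixes V_0 = 5 V.
KCL at each unknown node (sum of currents leaving = 0; resistances in Ω):
  Node 1: (V_1 - 5)/3600 + (V_1 - 0)/27000 + (V_1 - 0)/33000 = 0
Collecting terms: 0.0003451 × V_1 = 0.001389  =>  V_1 = 4.024 V
V_th = V_1 - V_2 = 4.024 - 0 = 4.024 V
Step 2 — R_th: zero the source — replace V1 by a short circuit (node 2 merges into node 0) — and find the resistance seen between A (node 1) and B (node 0).
Reduce the network between node 1 (A) and node 0 (B) by series/parallel combination:
  Rp1 = R1 ‖ R2 ‖ R3 (parallel, all between nodes 0 and 1) = 1/(1/3600 + 1/27000 + 1/33000) = 2898 Ω
R_th = 2.898 kΩ

Final answer: V_th = 4.024 V, R_th = 2.898 kΩ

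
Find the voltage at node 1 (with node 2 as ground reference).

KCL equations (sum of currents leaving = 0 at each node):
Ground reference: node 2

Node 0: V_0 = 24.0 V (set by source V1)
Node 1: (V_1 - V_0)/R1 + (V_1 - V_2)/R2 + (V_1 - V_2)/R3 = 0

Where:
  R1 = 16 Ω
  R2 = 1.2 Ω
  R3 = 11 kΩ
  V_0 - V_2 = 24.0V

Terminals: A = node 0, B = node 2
Nodal analysis, taking node 2 as the 0 V reference.
Source V1 fixes V_0 = 24 V.
KCL at each unknown node (sum of currents leaving = 0; resistances in Ω):
  Node 1: (V_1 - 24)/16 + (V_1 - 0)/1.2 + (V_1 - 0)/11000 = 0
Collecting terms: 0.8959 × V_1 = 1.5  =>  V_1 = 1.674 V
The requested potential is V_1 = 1.674 V.

Final answer: V_1 = 1.674 V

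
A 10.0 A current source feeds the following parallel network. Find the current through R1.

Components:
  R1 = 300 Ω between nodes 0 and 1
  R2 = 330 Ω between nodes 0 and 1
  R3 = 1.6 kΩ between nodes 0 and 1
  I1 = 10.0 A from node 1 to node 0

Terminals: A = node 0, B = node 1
All resistors sit directly between nodes 0 and 1, so they are in parallel and share one voltage V; the full source current 10 A splits among them.
1/R_par = 1/300 + 1/330 + 1/1600 = 0.006989 S  =>  R_par = 143.1 Ω
V = I × R_par = 10 × 143.1 = 1431 V
I_R1 = V/R1 = 1431/300 = 4.77 A

Final answer: 4.77 A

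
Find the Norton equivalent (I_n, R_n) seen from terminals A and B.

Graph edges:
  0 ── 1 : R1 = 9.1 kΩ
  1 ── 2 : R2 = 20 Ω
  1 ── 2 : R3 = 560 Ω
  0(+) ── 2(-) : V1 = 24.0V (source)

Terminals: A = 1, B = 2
Find the Thévenin equivalent first; then I_n = V_th/R_th and R_n = R_th.
Step 1 — V_th is the open-circuit voltage V_A - V_B (nothing connected across the terminals).
Nodal analysis, taking node 2 as the 0 V reference.
Source V1 fixes V_0 = 24 V.
KCL at each unknown node (sum of currents leaving = 0; resistances in Ω):
  Node 1: (V_1 - 24)/9100 + (V_1 - 0)/20 + (V_1 - 0)/560 = 0
Collecting terms: 0.0519 × V_1 = 0.002637  =>  V_1 = 0.05082 V
V_th = V_1 - V_2 = 0.05082 - 0 = 0.05082 V
Step 2 — R_th: zero the source — replace V1 by a short circuit (node 2 merges into node 0) — and find the resistance seen between A (node 1) and B (node 0).
Reduce the network between node 1 (A) and node 0 (B) by series/parallel combination:
  Rp1 = R1 ‖ R2 ‖ R3 (parallel, all between nodes 0 and 1) = 1/(1/9100 + 1/20 + 1/560) = 19.27 Ω
R_th = 19.27 Ω
I_n = V_th/R_th = 0.05082/19.27 = 0.002637 A, and R_n = R_th = 19.27 Ω

Final answer: I_n = 0.002637 A, R_n = 19.27 Ω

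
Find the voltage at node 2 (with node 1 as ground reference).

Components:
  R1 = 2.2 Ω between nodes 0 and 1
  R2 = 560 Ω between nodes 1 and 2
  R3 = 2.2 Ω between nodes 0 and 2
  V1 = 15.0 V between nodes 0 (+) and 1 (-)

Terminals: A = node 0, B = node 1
Nodal analysis, taking node 1 as the 0 V reference.
Source V1 fixes V_0 = 15 V.
KCL at each unknown node (sum of currents leaving = 0; resistances in Ω):
  Node 2: (V_2 - 0)/560 + (V_2 - 15)/2.2 = 0
Collecting terms: 0.4563 × V_2 = 6.818  =>  V_2 = 14.94 V
The requested potential is V_2 = 14.94 V.

Final answer: V_2 = 14.94 V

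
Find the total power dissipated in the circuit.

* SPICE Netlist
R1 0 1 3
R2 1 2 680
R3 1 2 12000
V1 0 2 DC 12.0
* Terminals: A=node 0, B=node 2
Nodal analysis, taking node 2 as the 0 V reference.
Source V1 fixes V_0 = 12 V.
KCL at each unknown node (sum of currents leaving = 0; resistances in Ω):
  Node 1: (V_1 - 12)/3 + (V_1 - 0)/680 + (V_1 - 0)/12000 = 0
Collecting terms: 0.3349 × V_1 = 4  =>  V_1 = 11.94 V
Power in each resistor, P = (ΔV)²/R:
  P_R1 = (12 - 11.94)²/3 = 0.001033 W
  P_R2 = (11.94 - 0)²/680 = 0.2098 W
  P_R3 = (11.94 - 0)²/12000 = 0.01189 W
P_total = P_R1 + P_R2 + P_R3 = 0.2227 W

Final answer: 0.2227 W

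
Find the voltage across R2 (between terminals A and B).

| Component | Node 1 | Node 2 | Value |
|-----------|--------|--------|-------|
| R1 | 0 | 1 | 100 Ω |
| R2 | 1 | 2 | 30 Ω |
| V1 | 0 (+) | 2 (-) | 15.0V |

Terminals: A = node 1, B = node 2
R1 and R2 are in series across V1 (node 0 → node 1 → node 2), and the output A–B is taken across R2, so this is a voltage divider.
Series current: I = V1/(R1 + R2) = 15/(100 + 30) = 15/130 = 0.1154 A
V_R2 = I × R2 = V1 × R2/(R1 + R2) = 15 × 30/130 = 3.462 V

Final answer: 3.462 V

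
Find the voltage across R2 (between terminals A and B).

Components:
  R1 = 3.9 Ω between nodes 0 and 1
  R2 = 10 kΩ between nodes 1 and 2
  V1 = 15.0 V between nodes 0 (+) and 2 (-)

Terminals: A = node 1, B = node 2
R1 and R2 are in series across V1 (node 0 → node 1 → node 2), and the output A–B is taken across R2, so this is a voltage divider.
Series current: I = V1/(R1 + R2) = 15/(3.9 + 10000) = 15/10000 = 0.001499 A
V_R2 = I × R2 = V1 × R2/(R1 + R2) = 15 × 10000/10000 = 14.99 V

Final answer: 14.99 V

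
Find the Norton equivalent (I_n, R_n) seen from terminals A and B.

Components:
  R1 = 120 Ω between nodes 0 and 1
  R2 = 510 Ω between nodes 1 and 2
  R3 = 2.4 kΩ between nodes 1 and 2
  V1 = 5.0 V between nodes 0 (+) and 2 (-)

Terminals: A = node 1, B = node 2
Find the Thévenin equivalent first; then I_n = V_th/R_th and R_n = R_th.
Step 1 — V_th is the open-circuit voltage V_A - V_B (nothing connected across the terminals).
Nodal analysis, taking node 2 as the 0 V reference.
Source V1 fixes V_0 = 5 V.
KCL at each unknown node (sum of currents leaving = 0; resistances in Ω):
  Node 1: (V_1 - 5)/120 + (V_1 - 0)/510 + (V_1 - 0)/2400 = 0
Collecting terms: 0.01071 × V_1 = 0.04167  =>  V_1 = 3.89 V
V_th = V_1 - V_2 = 3.89 - 0 = 3.89 V
Step 2 — R_th: zero the source — replace V1 by a short circuit (node 2 merges into node 0) — and find the resistance seen between A (node 1) and B (node 0).
Reduce the network between node 1 (A) and node 0 (B) by series/parallel combination:
  Rp1 = R1 ‖ R2 ‖ R3 (parallel, all between nodes 0 and 1) = 1/(1/120 + 1/510 + 1/2400) = 93.36 Ω
R_th = 93.36 Ω
I_n = V_th/R_th = 3.89/93.36 = 0.04167 A, and R_n = R_th = 93.36 Ω

Final answer: I_n = 0.04167 A, R_n = 93.36 Ω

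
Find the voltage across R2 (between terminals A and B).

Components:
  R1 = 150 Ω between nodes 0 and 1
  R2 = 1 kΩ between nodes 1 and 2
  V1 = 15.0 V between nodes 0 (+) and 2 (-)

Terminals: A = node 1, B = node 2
R1 and R2 are in series across V1 (node 0 → node 1 → node 2), and the output A–B is taken across R2, so this is a voltage divider.
Series current: I = V1/(R1 + R2) = 15/(150 + 1000) = 15/1150 = 0.01304 A
V_R2 = I × R2 = V1 × R2/(R1 + R2) = 15 × 1000/1150 = 13.04 V

Final answer: 13.04 V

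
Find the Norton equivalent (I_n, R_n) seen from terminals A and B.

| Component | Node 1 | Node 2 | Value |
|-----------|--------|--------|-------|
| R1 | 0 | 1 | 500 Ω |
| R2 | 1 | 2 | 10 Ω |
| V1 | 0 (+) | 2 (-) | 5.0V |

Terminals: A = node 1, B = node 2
Find the Thévenin equivalent first; then I_n = V_th/R_th and R_n = R_th.
Step 1 — V_th is the open-circuit voltage V_A - V_B (nothing connected across the terminals).
Nodal analysis, taking node 2 as the 0 V reference.
Source V1 fixes V_0 = 5 V.
KCL at each unknown node (sum of currents leaving = 0; resistances in Ω):
  Node 1: (V_1 - 5)/500 + (V_1 - 0)/10 = 0
Collecting terms: 0.102 × V_1 = 0.01  =>  V_1 = 0.09804 V
V_th = V_1 - V_2 = 0.09804 - 0 = 0.09804 V
Step 2 — R_th: zero the source — replace V1 by a short circuit (node 2 merges into node 0) — and find the resistance seen between A (node 1) and B (node 0).
Reduce the network between node 1 (A) and node 0 (B) by series/parallel combination:
  Rp1 = R1 ‖ R2 (parallel, both between nodes 0 and 1) = 1/(1/500 + 1/10) = 9.804 Ω
R_th = 9.804 Ω
I_n = V_th/R_th = 0.09804/9.804 = 0.01 A, and R_n = R_th = 9.804 Ω

Final answer: I_n = 0.01 A, R_n = 9.804 Ω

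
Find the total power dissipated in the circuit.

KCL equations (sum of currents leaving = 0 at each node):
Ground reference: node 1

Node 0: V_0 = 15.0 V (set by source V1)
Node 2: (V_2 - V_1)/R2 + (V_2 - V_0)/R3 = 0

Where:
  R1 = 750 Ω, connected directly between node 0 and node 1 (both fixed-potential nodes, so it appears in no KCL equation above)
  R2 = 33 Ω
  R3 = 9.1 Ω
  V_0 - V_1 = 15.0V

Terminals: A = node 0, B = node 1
Nodal analysis, taking node 1 as the 0 V reference.
Source V1 fixes V_0 = 15 V.
KCL at each unknown node (sum of currents leaving = 0; resistances in Ω):
  Node 2: (V_2 - 0)/33 + (V_2 - 15)/9.1 = 0
Collecting terms: 0.1402 × V_2 = 1.648  =>  V_2 = 11.76 V
Power in each resistor, P = (ΔV)²/R:
  P_R1 = (15 - 0)²/750 = 0.3 W
  P_R2 = (0 - 11.76)²/33 = 4.189 W
  P_R3 = (15 - 11.76)²/9.1 = 1.155 W
P_total = P_R1 + P_R2 + P_R3 = 5.644 W

Final answer: 5.644 W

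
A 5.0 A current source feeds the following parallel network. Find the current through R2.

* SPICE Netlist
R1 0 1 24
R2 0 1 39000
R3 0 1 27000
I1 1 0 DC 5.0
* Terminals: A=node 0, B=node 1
All resistors sit directly between nodes 0 and 1, so they are in parallel and share one voltage V; the full source current 5 A splits among them.
1/R_par = 1/24 + 1/39000 + 1/27000 = 0.04173 S  =>  R_par = 23.96 Ω
V = I × R_par = 5 × 23.96 = 119.8 V
I_R2 = V/R2 = 119.8/39000 = 0.003072 A

Final answer: 0.003072 A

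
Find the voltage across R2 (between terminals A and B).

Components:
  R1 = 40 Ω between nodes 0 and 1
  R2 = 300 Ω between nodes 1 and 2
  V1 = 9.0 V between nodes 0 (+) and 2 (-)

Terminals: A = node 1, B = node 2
R1 and R2 are in series across V1 (node 0 → node 1 → node 2), and the output A–B is taken across R2, so this is a voltage divider.
Series current: I = V1/(R1 + R2) = 9/(40 + 300) = 9/340 = 0.02647 A
V_R2 = I × R2 = V1 × R2/(R1 + R2) = 9 × 300/340 = 7.941 V

Final answer: 7.941 V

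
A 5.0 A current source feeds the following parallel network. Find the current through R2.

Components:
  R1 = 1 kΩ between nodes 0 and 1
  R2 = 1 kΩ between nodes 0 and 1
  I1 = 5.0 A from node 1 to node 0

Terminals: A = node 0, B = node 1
All resistors sit directly between nodes 0 and 1, so they are in parallel and share one voltage V; the full source current 5 A splits among them.
1/R_par = 1/1000 + 1/1000 = 0.002 S  =>  R_par = 500 Ω
V = I × R_par = 5 × 500 = 2500 V
I_R2 = V/R2 = 2500/1000 = 2.5 A

Final answer: 2.5 A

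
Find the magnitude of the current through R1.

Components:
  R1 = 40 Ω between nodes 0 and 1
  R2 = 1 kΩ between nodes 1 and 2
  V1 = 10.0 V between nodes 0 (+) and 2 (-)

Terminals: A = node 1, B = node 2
Nodal analysis, taking node 2 as the 0 V reference.
Source V1 fixes V_0 = 10 V.
KCL at each unknown node (sum of currents leaving = 0; resistances in Ω):
  Node 1: (V_1 - 10)/40 + (V_1 - 0)/1000 = 0
Collecting terms: 0.026 × V_1 = 0.25  =>  V_1 = 9.615 V
I_R1 = (V_0 - V_1)/R1 = (10 - 9.615)/40 = 0.009615 A
|I_R1| = 0.009615 A

Final answer: |I_R1| = 0.009615 A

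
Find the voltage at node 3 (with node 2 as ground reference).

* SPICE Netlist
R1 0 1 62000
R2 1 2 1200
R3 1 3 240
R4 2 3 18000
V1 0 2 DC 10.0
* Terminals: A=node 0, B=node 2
Nodal analysis, taking node 2 as the 0 V reference.
Source V1 fixes V_0 = 10 V.
KCL at each unknown node (sum of currents leaving = 0; resistances in Ω):
  Node 1: (V_1 - 10)/62000 + (V_1 - 0)/1200 + (V_1 - V_3)/240 = 0
  Node 3: (V_3 - V_1)/240 + (V_3 - 0)/18000 = 0
Collecting terms (coefficients in siemens):
  0.005016·V_1 - 0.004167·V_3 = 0.0001613
  0.004222·V_3 - 0.004167·V_1 = 0
Determinant D = (0.005016)(0.004222) - (-0.004167)(-0.004167) = 0.000003818
V_1 = [(0.0001613)(0.004222) - (-0.004167)(0)]/D = 0.1784 V
V_3 = [(0.005016)(0) - (0.0001613)(-0.004167)]/D = 0.176 V
The requested potential is V_3 = 0.176 V.

Final answer: V_3 = 0.176 V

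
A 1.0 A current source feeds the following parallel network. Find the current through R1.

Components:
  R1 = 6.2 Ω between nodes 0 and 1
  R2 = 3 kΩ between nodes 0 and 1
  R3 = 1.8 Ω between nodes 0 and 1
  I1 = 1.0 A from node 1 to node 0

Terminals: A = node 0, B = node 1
All resistors sit directly between nodes 0 and 1, so they are in parallel and share one voltage V; the full source current 1 A splits among them.
1/R_par = 1/6.2 + 1/3000 + 1/1.8 = 0.7172 S  =>  R_par = 1.394 Ω
V = I × R_par = 1 × 1.394 = 1.394 V
I_R1 = V/R1 = 1.394/6.2 = 0.2249 A

Final answer: 0.2249 A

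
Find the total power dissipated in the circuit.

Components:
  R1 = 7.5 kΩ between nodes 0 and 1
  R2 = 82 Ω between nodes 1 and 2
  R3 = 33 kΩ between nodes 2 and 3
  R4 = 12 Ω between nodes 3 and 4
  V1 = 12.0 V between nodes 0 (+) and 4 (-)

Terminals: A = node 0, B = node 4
Nodal analysis, taking node 4 as the 0 V reference.
Source V1 fixes V_0 = 12 V.
KCL at each unknown node (sum of currents leaving = 0; resistances in Ω):
  Node 1: (V_1 - 12)/7500 + (V_1 - V_2)/82 = 0
  Node 2: (V_2 - V_1)/82 + (V_2 - V_3)/33000 = 0
  Node 3: (V_3 - V_2)/33000 + (V_3 - 0)/12 = 0
Collecting terms (coefficients in siemens):
  0.01233·V_1 - 0.0122·V_2 = 0.0016
  0.01223·V_2 - 0.0122·V_1 - 0.0000303·V_3 = 0
  0.08336·V_3 - 0.0000303·V_2 = 0
Solving these 3 simultaneous equations (Gaussian elimination) gives:
  V_1 = 9.783 V, V_2 = 9.759 V, V_3 = 0.003547 V
Power in each resistor, P = (ΔV)²/R:
  P_R1 = (12 - 9.783)²/7500 = 0.0006554 W
  P_R2 = (9.783 - 9.759)²/82 = 0.000007166 W
  P_R3 = (9.759 - 0.003547)²/33000 = 0.002884 W
  P_R4 = (0.003547 - 0)²/12 = 0.000001049 W
P_total = P_R1 + P_R2 + P_R3 + P_R4 = 0.003547 W

Final answer: 0.003547 W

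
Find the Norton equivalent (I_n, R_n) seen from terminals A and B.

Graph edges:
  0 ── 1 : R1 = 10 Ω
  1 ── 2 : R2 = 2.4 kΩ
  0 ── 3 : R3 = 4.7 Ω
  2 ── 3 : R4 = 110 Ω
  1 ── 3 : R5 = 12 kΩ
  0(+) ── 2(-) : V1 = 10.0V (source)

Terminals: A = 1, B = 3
Find the Thévenin equivalent first; then I_n = V_th/R_th and R_n = R_th.
Step 1 — V_th is the open-circuit voltage V_A - V_B (nothing connected across the terminals).
Nodal analysis, taking node 2 as the 0 V reference.
Source V1 fixes V_0 = 10 V.
KCL at each unknown node (sum of currents leaving = 0; resistances in Ω):
  Node 1: (V_1 - 10)/10 + (V_1 - 0)/2400 + (V_1 - V_3)/12000 = 0
  Node 3: (V_3 - 10)/4.7 + (V_3 - 0)/110 + (V_3 - V_1)/12000 = 0
Collecting terms (coefficients in siemens):
  0.1005·V_1 - 0.00008333·V_3 = 1
  0.2219·V_3 - 0.00008333·V_1 = 2.128
Determinant D = (0.1005)(0.2219) - (-0.00008333)(-0.00008333) = 0.0223
V_1 = [(1)(0.2219) - (-0.00008333)(2.128)]/D = 9.958 V
V_3 = [(0.1005)(2.128) - (1)(-0.00008333)]/D = 9.59 V
V_th = V_1 - V_3 = 9.958 - 9.59 = 0.3678 V
Step 2 — R_th: zero the source — replace V1 by a short circuit (node 2 merges into node 0) — and find the resistance seen between A (node 1) and B (node 3).
Reduce the network between node 1 (A) and node 3 (B) by series/parallel combination:
  Rp1 = R1 ‖ R2 (parallel, both between nodes 0 and 1) = 1/(1/10 + 1/2400) = 9.959 Ω
  Rp2 = R3 ‖ R4 (parallel, both between nodes 0 and 3) = 1/(1/4.7 + 1/110) = 4.507 Ω
  Rs1 = Rp1 + Rp2 (series, joined only at node 0) = 9.959 + 4.507 = 14.47 Ω
  Rp3 = R5 ‖ Rs1 (parallel, both between nodes 1 and 3) = 1/(1/12000 + 1/14.47) = 14.45 Ω
R_th = 14.45 Ω
I_n = V_th/R_th = 0.3678/14.45 = 0.02546 A, and R_n = R_th = 14.45 Ω

Final answer: I_n = 0.02546 A, R_n = 14.45 Ω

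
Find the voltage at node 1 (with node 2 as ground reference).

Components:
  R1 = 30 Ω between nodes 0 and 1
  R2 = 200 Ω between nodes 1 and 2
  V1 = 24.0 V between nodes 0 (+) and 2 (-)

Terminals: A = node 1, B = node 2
Nodal analysis, taking node 2 as the 0 V reference.
Source V1 fixes V_0 = 24 V.
KCL at each unknown node (sum of currents leaving = 0; resistances in Ω):
  Node 1: (V_1 - 24)/30 + (V_1 - 0)/200 = 0
Collecting terms: 0.03833 × V_1 = 0.8  =>  V_1 = 20.87 V
The requested potential is V_1 = 20.87 V.

Final answer: V_1 = 20.87 V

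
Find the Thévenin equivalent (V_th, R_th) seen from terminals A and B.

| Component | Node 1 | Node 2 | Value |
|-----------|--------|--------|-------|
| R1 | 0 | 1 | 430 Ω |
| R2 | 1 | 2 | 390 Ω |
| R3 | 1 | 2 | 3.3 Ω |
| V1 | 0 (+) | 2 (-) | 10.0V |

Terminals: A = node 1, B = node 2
Step 1 — V_th is the open-circuit voltage V_A - V_B (nothing connected across the terminals).
Nodal analysis, taking node 2 as the 0 V reference.
Source V1 fixes V_0 = 10 V.
KCL at each unknown node (sum of currents leaving = 0; resistances in Ω):
  Node 1: (V_1 - 10)/430 + (V_1 - 0)/390 + (V_1 - 0)/3.3 = 0
Collecting terms: 0.3079 × V_1 = 0.02326  =>  V_1 = 0.07553 V
V_th = V_1 - V_2 = 0.07553 - 0 = 0.07553 V
Step 2 — R_th: zero the source — replace V1 by a short circuit (node 2 merges into node 0) — and find the resistance seen between A (node 1) and B (node 0).
Reduce the network between node 1 (A) and node 0 (B) by series/parallel combination:
  Rp1 = R1 ‖ R2 ‖ R3 (parallel, all between nodes 0 and 1) = 1/(1/430 + 1/390 + 1/3.3) = 3.248 Ω
R_th = 3.248 Ω

Final answer: V_th = 0.07553 V, R_th = 3.248 Ω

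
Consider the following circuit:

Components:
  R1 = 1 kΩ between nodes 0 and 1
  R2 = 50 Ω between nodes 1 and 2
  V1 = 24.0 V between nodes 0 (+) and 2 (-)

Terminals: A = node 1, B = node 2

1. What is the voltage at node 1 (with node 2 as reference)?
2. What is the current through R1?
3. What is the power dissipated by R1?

Nodal analysis, taking node 2 as the 0 V reference.
Source V1 fixes V_0 = 24 V.
KCL at each unknown node (sum of currents leaving = 0; resistances in Ω):
  Node 1: (V_1 - 24)/1000 + (V_1 - 0)/50 = 0
Collecting terms: 0.021 × V_1 = 0.024  =>  V_1 = 1.143 V
Part 1:
  Read off the nodal solution: V_1 = 1.143 V
Part 2:
  I_R1 = (V_0 - V_1)/R1 = (24 - 1.143)/1000 = 0.02286 A
  Magnitude: I_R1 = 0.02286 A
Part 3:
  I_R1 = (V_0 - V_1)/R1 = (24 - 1.143)/1000 = 0.02286 A
  P_R1 = I_R1² × R1 = (0.02286)² × 1000 = 0.5224 W

Final answers:
1. V_1 = 1.143 V
2. I_R1 = 0.02286 A
3. P_R1 = 0.5224 W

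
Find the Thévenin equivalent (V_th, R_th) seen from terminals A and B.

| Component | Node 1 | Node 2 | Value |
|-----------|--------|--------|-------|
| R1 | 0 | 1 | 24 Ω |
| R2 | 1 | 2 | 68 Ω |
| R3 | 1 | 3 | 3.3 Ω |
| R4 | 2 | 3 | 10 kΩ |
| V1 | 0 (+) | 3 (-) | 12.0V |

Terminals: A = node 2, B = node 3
Step 1 — V_th is the open-circuit voltage V_A - V_B (nothing connected across the terminals).
Nodal analysis, taking node 3 as the 0 V reference.
Source V1 fixes V_0 = 12 V.
KCL at each unknown node (sum of currents leaving = 0; resistances in Ω):
  Node 1: (V_1 - 12)/24 + (V_1 - V_2)/68 + (V_1 - 0)/3.3 = 0
  Node 2: (V_2 - V_1)/68 + (V_2 - 0)/10000 = 0
Collecting terms (coefficients in siemens):
  0.3594·V_1 - 0.01471·V_2 = 0.5
  0.01481·V_2 - 0.01471·V_1 = 0
Determinant D = (0.3594)(0.01481) - (-0.01471)(-0.01471) = 0.005105
V_1 = [(0.5)(0.01481) - (-0.01471)(0)]/D = 1.45 V
V_2 = [(0.3594)(0) - (0.5)(-0.01471)]/D = 1.44 V
V_th = V_2 - V_3 = 1.44 - 0 = 1.44 V
Step 2 — R_th: zero the source — replace V1 by a short circuit (node 3 merges into node 0) — and find the resistance seen between A (node 2) and B (node 0).
Reduce the network between node 2 (A) and node 0 (B) by series/parallel combination:
  Rp1 = R1 ‖ R3 (parallel, both between nodes 0 and 1) = 1/(1/24 + 1/3.3) = 2.901 Ω
  Rs1 = R2 + Rp1 (series, joined only at node 1) = 68 + 2.901 = 70.9 Ω
  Rp2 = R4 ‖ Rs1 (parallel, both between nodes 0 and 2) = 1/(1/10000 + 1/70.9) = 70.4 Ω
R_th = 70.4 Ω

Final answer: V_th = 1.44 V, R_th = 70.4 Ω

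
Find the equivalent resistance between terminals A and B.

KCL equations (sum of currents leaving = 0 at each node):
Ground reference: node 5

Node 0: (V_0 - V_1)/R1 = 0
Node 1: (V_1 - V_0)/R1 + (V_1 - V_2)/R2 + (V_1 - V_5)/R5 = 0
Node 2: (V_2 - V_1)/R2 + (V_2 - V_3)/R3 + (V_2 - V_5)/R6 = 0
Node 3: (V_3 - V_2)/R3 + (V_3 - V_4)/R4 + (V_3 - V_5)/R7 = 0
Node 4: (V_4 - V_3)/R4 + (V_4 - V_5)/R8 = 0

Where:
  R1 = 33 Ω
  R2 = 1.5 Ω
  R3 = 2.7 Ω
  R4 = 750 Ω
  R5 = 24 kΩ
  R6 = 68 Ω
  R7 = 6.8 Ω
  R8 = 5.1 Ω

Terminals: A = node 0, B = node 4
The network is not a plain series/parallel combination. Inject a 1 A test current into terminal A (node 0) and return it from terminal B (node 4); then R_eq = V_A / (1 A).
Nodal analysis, taking node 4 as the 0 V reference.
Current source I_test pushes 1 A into node 0 and draws it out of node 4.
KCL at each unknown node (sum of currents leaving = 0; resistances in Ω):
  Node 0: (V_0 - V_1)/33 - 1 = 0
  Node 1: (V_1 - V_0)/33 + (V_1 - V_2)/1.5 + (V_1 - V_5)/24000 = 0
  Node 2: (V_2 - V_1)/1.5 + (V_2 - V_3)/2.7 + (V_2 - V_5)/68 = 0
  Node 3: (V_3 - V_2)/2.7 + (V_3 - 0)/750 + (V_3 - V_5)/6.8 = 0
  Node 5: (V_5 - V_1)/24000 + (V_5 - V_2)/68 + (V_5 - V_3)/6.8 + (V_5 - 0)/5.1 = 0
Collecting terms (coefficients in siemens):
  0.0303·V_0 - 0.0303·V_1 = 1
  0.697·V_1 - 0.0303·V_0 - 0.6667·V_2 - 0.00004167·V_5 = 0
  1.052·V_2 - 0.6667·V_1 - 0.3704·V_3 - 0.01471·V_5 = 0
  0.5188·V_3 - 0.3704·V_2 - 0.1471·V_5 = 0
  0.3579·V_5 - 0.00004167·V_1 - 0.01471·V_2 - 0.1471·V_3 = 0
Solving these 5 simultaneous equations (Gaussian elimination) gives:
  V_0 = 47.77 V, V_1 = 14.77 V, V_2 = 13.27 V, V_3 = 10.9 V
  V_5 = 5.026 V
R_eq = V_0 / 1 A = 47.77 Ω

Final answer: 47.77 Ω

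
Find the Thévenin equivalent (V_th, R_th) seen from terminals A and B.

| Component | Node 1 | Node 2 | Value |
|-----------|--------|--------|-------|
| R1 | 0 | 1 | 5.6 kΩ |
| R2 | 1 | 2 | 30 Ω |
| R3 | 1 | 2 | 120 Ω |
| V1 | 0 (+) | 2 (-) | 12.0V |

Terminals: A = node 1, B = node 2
Step 1 — V_th is the open-circuit voltage V_A - V_B (nothing connected across the terminals).
Nodal analysis, taking node 2 as the 0 V reference.
Source V1 fixes V_0 = 12 V.
KCL at each unknown node (sum of currents leaving = 0; resistances in Ω):
  Node 1: (V_1 - 12)/5600 + (V_1 - 0)/30 + (V_1 - 0)/120 = 0
Collecting terms: 0.04185 × V_1 = 0.002143  =>  V_1 = 0.05121 V
V_th = V_1 - V_2 = 0.05121 - 0 = 0.05121 V
Step 2 — R_th: zero the source — replace V1 by a short circuit (node 2 merges into node 0) — and find the resistance seen between A (node 1) and B (node 0).
Reduce the network between node 1 (A) and node 0 (B) by series/parallel combination:
  Rp1 = R1 ‖ R2 ‖ R3 (parallel, all between nodes 0 and 1) = 1/(1/5600 + 1/30 + 1/120) = 23.9 Ω
R_th = 23.9 Ω

Final answer: V_th = 0.05121 V, R_th = 23.9 Ω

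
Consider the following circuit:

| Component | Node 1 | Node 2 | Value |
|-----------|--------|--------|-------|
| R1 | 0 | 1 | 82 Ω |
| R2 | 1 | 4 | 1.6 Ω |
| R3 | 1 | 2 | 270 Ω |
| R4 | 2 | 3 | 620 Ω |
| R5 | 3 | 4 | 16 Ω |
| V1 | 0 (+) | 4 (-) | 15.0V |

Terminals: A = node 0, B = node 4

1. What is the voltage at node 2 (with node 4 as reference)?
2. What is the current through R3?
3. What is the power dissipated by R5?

Nodal analysis, taking node 4 as the 0 V reference.
Source V1 fixes V_0 = 15 V.
KCL at each unknown node (sum of currents leaving = 0; resistances in Ω):
  Node 1: (V_1 - 15)/82 + (V_1 - 0)/1.6 + (V_1 - V_2)/270 = 0
  Node 2: (V_2 - V_1)/270 + (V_2 - V_3)/620 = 0
  Node 3: (V_3 - V_2)/620 + (V_3 - 0)/16 = 0
Collecting terms (coefficients in siemens):
  0.6409·V_1 - 0.003704·V_2 = 0.1829
  0.005317·V_2 - 0.003704·V_1 - 0.001613·V_3 = 0
  0.06411·V_3 - 0.001613·V_2 = 0
Solving these 3 simultaneous equations (Gaussian elimination) gives:
  V_1 = 0.2866 V, V_2 = 0.2012 V, V_3 = 0.005061 V
Part 1:
  Read off the nodal solution: V_2 = 0.2012 V
Part 2:
  I_R3 = (V_1 - V_2)/R3 = (0.2866 - 0.2012)/270 = 0.0003163 A
  Magnitude: I_R3 = 0.0003163 A
Part 3:
  I_R5 = (V_3 - V_4)/R5 = (0.005061 - 0)/16 = 0.0003163 A
  P_R5 = I_R5² × R5 = (0.0003163)² × 16 = 0.000001601 W

Final answers:
1. V_2 = 0.2012 V
2. I_R3 = 0.0003163 A
3. P_R5 = 1.601e-06 W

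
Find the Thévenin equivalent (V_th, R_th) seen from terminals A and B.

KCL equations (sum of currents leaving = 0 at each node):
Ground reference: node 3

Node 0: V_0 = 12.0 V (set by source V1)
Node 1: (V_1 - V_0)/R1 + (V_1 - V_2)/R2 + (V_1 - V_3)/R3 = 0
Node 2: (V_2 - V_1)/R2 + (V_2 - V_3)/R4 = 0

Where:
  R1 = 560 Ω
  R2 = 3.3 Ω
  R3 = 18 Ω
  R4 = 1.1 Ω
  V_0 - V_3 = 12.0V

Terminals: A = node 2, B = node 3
Step 1 — V_th is the open-circuit voltage V_A - V_B (nothing connected across the terminals).
Nodal analysis, taking node 3 as the 0 V reference.
Source V1 fixes V_0 = 12 V.
KCL at each unknown node (sum of currents leaving = 0; resistances in Ω):
  Node 1: (V_1 - 12)/560 + (V_1 - V_2)/3.3 + (V_1 - 0)/18 = 0
  Node 2: (V_2 - V_1)/3.3 + (V_2 - 0)/1.1 = 0
Collecting terms (coefficients in siemens):
  0.3604·V_1 - 0.303·V_2 = 0.02143
  1.212·V_2 - 0.303·V_1 = 0
Determinant D = (0.3604)(1.212) - (-0.303)(-0.303) = 0.345
V_1 = [(0.02143)(1.212) - (-0.303)(0)]/D = 0.07529 V
V_2 = [(0.3604)(0) - (0.02143)(-0.303)]/D = 0.01882 V
V_th = V_2 - V_3 = 0.01882 - 0 = 0.01882 V
Step 2 — R_th: zero the source — replace V1 by a short circuit (node 3 merges into node 0) — and find the resistance seen between A (node 2) and B (node 0).
Reduce the network between node 2 (A) and node 0 (B) by series/parallel combination:
  Rp1 = R1 ‖ R3 (parallel, both between nodes 0 and 1) = 1/(1/560 + 1/18) = 17.44 Ω
  Rs1 = R2 + Rp1 (series, joined only at node 1) = 3.3 + 17.44 = 20.74 Ω
  Rp2 = R4 ‖ Rs1 (parallel, both between nodes 0 and 2) = 1/(1/1.1 + 1/20.74) = 1.045 Ω
R_th = 1.045 Ω

Final answer: V_th = 0.01882 V, R_th = 1.045 Ω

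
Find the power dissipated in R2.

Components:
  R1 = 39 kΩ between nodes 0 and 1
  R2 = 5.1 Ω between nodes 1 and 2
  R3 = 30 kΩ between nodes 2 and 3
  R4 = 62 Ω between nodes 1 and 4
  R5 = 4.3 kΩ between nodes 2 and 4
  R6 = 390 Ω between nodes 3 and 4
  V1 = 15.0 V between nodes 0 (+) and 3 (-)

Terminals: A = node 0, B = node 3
Nodal analysis, taking node 3 as the 0 V reference.
Source V1 fixes V_0 = 15 V.
KCL at each unknown node (sum of currents leaving = 0; resistances in Ω):
  Node 1: (V_1 - 15)/39000 + (V_1 - V_2)/5.1 + (V_1 - V_4)/62 = 0
  Node 2: (V_2 - V_1)/5.1 + (V_2 - 0)/30000 + (V_2 - V_4)/4300 = 0
  Node 4: (V_4 - V_1)/62 + (V_4 - V_2)/4300 + (V_4 - 0)/390 = 0
Collecting terms (coefficients in siemens):
  0.2122·V_1 - 0.1961·V_2 - 0.01613·V_4 = 0.0003846
  0.1963·V_2 - 0.1961·V_1 - 0.0002326·V_4 = 0
  0.01893·V_4 - 0.01613·V_1 - 0.0002326·V_2 = 0
Solving these 3 simultaneous equations (Gaussian elimination) gives:
  V_1 = 0.169 V, V_2 = 0.169 V, V_4 = 0.1461 V
I_R2 = (V_1 - V_2)/R2 = (0.169 - 0.169)/5.1 = 0.00001094 A
P_R2 = I_R2² × R2 = (0.00001094)² × 5.1 = 0.0000000006109 W

Final answer: 6.109e-10 W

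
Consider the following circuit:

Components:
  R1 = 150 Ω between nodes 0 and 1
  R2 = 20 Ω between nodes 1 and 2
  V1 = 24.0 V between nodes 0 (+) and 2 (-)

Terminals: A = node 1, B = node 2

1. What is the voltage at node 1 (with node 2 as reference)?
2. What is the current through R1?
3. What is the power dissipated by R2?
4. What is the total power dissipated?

Nodal analysis, taking node 2 as the 0 V reference.
Source V1 fixes V_0 = 24 V.
KCL at each unknown node (sum of currents leaving = 0; resistances in Ω):
  Node 1: (V_1 - 24)/150 + (V_1 - 0)/20 = 0
Collecting terms: 0.05667 × V_1 = 0.16  =>  V_1 = 2.824 V
Part 1:
  Read off the nodal solution: V_1 = 2.824 V
Part 2:
  I_R1 = (V_0 - V_1)/R1 = (24 - 2.824)/150 = 0.1412 A
  Magnitude: I_R1 = 0.1412 A
Part 3:
  I_R2 = (V_1 - V_2)/R2 = (2.824 - 0)/20 = 0.1412 A
  P_R2 = I_R2² × R2 = (0.1412)² × 20 = 0.3986 W
Part 4:
  Power in each resistor, P = (ΔV)²/R:
    P_R1 = (24 - 2.824)²/150 = 2.99 W
    P_R2 = (2.824 - 0)²/20 = 0.3986 W
  P_total = P_R1 + P_R2 = 3.388 W

Final answers:
1. V_1 = 2.824 V
2. I_R1 = 0.1412 A
3. P_R2 = 0.3986 W
4. P_total = 3.388 W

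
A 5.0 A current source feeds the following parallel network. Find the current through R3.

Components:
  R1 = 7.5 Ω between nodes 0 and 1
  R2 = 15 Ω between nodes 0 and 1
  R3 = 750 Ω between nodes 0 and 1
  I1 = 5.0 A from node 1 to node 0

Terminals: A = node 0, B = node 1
All resistors sit directly between nodes 0 and 1, so they are in parallel and share one voltage V; the full source current 5 A splits among them.
1/R_par = 1/7.5 + 1/15 + 1/750 = 0.2013 S  =>  R_par = 4.967 Ω
V = I × R_par = 5 × 4.967 = 24.83 V
I_R3 = V/R3 = 24.83/750 = 0.03311 A

Final answer: 0.03311 A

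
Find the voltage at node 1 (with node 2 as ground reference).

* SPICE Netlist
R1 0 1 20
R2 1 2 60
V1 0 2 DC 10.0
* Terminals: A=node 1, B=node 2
Nodal analysis, taking node 2 as the 0 V reference.
Source V1 fixes V_0 = 10 V.
KCL at each unknown node (sum of currents leaving = 0; resistances in Ω):
  Node 1: (V_1 - 10)/20 + (V_1 - 0)/60 = 0
Collecting terms: 0.06667 × V_1 = 0.5  =>  V_1 = 7.5 V
The requested potential is V_1 = 7.5 V.

Final answer: V_1 = 7.5 V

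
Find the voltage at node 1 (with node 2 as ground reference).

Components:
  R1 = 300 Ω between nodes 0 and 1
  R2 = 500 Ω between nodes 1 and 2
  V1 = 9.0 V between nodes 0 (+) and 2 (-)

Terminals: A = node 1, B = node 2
Nodal analysis, taking node 2 as the 0 V reference.
Source V1 fixes V_0 = 9 V.
KCL at each unknown node (sum of currents leaving = 0; resistances in Ω):
  Node 1: (V_1 - 9)/300 + (V_1 - 0)/500 = 0
Collecting terms: 0.005333 × V_1 = 0.03  =>  V_1 = 5.625 V
The requested potential is V_1 = 5.625 V.

Final answer: V_1 = 5.625 V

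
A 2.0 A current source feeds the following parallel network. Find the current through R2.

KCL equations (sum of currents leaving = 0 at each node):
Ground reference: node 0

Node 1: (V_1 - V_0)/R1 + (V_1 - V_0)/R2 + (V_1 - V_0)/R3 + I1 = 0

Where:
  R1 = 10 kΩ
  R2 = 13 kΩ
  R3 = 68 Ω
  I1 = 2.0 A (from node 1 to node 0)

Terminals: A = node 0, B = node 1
All resistors sit directly between nodes 0 and 1, so they are in parallel and share one voltage V; the full source current 2 A splits among them.
1/R_par = 1/10000 + 1/13000 + 1/68 = 0.01488 S  =>  R_par = 67.19 Ω
V = I × R_par = 2 × 67.19 = 134.4 V
I_R2 = V/R2 = 134.4/13000 = 0.01034 A

Final answer: 0.01034 A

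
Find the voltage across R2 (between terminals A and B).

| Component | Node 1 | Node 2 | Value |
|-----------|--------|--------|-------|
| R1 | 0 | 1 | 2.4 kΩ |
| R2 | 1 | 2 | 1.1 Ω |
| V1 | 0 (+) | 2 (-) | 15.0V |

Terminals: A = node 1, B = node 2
R1 and R2 are in series across V1 (node 0 → node 1 → node 2), and the output A–B is taken across R2, so this is a voltage divider.
Series current: I = V1/(R1 + R2) = 15/(2400 + 1.1) = 15/2401 = 0.006247 A
V_R2 = I × R2 = V1 × R2/(R1 + R2) = 15 × 1.1/2401 = 0.006872 V

Final answer: 0.006872 V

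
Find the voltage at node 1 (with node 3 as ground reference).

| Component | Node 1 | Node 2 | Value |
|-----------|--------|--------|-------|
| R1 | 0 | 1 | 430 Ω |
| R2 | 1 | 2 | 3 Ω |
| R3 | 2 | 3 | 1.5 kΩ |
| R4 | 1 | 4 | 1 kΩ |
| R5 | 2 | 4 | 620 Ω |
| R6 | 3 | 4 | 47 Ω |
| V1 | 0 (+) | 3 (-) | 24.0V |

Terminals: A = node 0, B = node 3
Nodal analysis, taking node 3 as the 0 V reference.
Source V1 fixes V_0 = 24 V.
KCL at each unknown node (sum of currents leaving = 0; resistances in Ω):
  Node 1: (V_1 - 24)/430 + (V_1 - V_2)/3 + (V_1 - V_4)/1000 = 0
  Node 2: (V_2 - V_1)/3 + (V_2 - 0)/1500 + (V_2 - V_4)/620 = 0
  Node 4: (V_4 - V_1)/1000 + (V_4 - V_2)/620 + (V_4 - 0)/47 = 0
Collecting terms (coefficients in siemens):
  0.3367·V_1 - 0.3333·V_2 - 0.001·V_4 = 0.05581
  0.3356·V_2 - 0.3333·V_1 - 0.001613·V_4 = 0
  0.02389·V_4 - 0.001·V_1 - 0.001613·V_2 = 0
Solving these 3 simultaneous equations (Gaussian elimination) gives:
  V_1 = 10.52 V, V_2 = 10.45 V, V_4 = 1.146 V
The requested potential is V_1 = 10.52 V.

Final answer: V_1 = 10.52 V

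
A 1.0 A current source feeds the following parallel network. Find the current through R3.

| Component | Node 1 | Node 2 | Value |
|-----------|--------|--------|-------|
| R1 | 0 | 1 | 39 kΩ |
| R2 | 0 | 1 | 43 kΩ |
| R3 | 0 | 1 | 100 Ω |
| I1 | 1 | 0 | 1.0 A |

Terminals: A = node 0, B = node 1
All resistors sit directly between nodes 0 and 1, so they are in parallel and share one voltage V; the full source current 1 A splits among them.
1/R_par = 1/39000 + 1/43000 + 1/100 = 0.01005 S  =>  R_par = 99.51 Ω
V = I × R_par = 1 × 99.51 = 99.51 V
I_R3 = V/R3 = 99.51/100 = 0.9951 A

Final answer: 0.9951 A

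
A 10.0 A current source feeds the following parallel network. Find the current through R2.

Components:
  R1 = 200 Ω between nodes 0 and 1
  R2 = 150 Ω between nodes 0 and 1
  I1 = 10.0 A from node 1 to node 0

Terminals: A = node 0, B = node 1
All resistors sit directly between nodes 0 and 1, so they are in parallel and share one voltage V; the full source current 10 A splits among them.
1/R_par = 1/200 + 1/150 = 0.01167 S  =>  R_par = 85.71 Ω
V = I × R_par = 10 × 85.71 = 857.1 V
I_R2 = V/R2 = 857.1/150 = 5.714 A

Final answer: 5.714 A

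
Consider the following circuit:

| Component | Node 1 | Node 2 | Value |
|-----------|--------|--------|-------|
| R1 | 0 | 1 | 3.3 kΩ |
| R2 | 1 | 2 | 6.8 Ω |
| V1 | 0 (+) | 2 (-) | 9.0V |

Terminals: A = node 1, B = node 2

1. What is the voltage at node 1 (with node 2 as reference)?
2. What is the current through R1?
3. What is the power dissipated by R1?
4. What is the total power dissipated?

Nodal analysis, taking node 2 as the 0 V reference.
Source V1 fixes V_0 = 9 V.
KCL at each unknown node (sum of currents leaving = 0; resistances in Ω):
  Node 1: (V_1 - 9)/3300 + (V_1 - 0)/6.8 = 0
Collecting terms: 0.1474 × V_1 = 0.002727  =>  V_1 = 0.01851 V
Part 1:
  Read off the nodal solution: V_1 = 0.01851 V
Part 2:
  I_R1 = (V_0 - V_1)/R1 = (9 - 0.01851)/3300 = 0.002722 A
  Magnitude: I_R1 = 0.002722 A
Part 3:
  I_R1 = (V_0 - V_1)/R1 = (9 - 0.01851)/3300 = 0.002722 A
  P_R1 = I_R1² × R1 = (0.002722)² × 3300 = 0.02444 W
Part 4:
  Power in each resistor, P = (ΔV)²/R:
    P_R1 = (9 - 0.01851)²/3300 = 0.02444 W
    P_R2 = (0.01851 - 0)²/6.8 = 0.00005037 W
  P_total = P_R1 + P_R2 = 0.02449 W

Final answers:
1. V_1 = 0.01851 V
2. I_R1 = 0.002722 A
3. P_R1 = 0.02444 W
4. P_total = 0.02449 W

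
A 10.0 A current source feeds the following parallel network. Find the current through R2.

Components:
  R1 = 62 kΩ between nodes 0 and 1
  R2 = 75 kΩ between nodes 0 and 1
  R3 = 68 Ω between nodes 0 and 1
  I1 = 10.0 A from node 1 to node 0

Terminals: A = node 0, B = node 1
All resistors sit directly between nodes 0 and 1, so they are in parallel and share one voltage V; the full source current 10 A splits among them.
1/R_par = 1/62000 + 1/75000 + 1/68 = 0.01474 S  =>  R_par = 67.86 Ω
V = I × R_par = 10 × 67.86 = 678.6 V
I_R2 = V/R2 = 678.6/75000 = 0.009049 A

Final answer: 0.009049 A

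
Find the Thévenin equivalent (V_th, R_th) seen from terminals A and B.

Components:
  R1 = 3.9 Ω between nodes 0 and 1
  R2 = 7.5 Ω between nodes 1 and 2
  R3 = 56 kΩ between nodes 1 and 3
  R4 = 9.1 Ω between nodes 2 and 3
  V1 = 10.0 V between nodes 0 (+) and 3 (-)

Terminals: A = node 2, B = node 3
Step 1 — V_th is the open-circuit voltage V_A - V_B (nothing connected across the terminals).
Nodal analysis, taking node 3 as the 0 V reference.
Source V1 fixes V_0 = 10 V.
KCL at each unknown node (sum of currents leaving = 0; resistances in Ω):
  Node 1: (V_1 - 10)/3.9 + (V_1 - V_2)/7.5 + (V_1 - 0)/56000 = 0
  Node 2: (V_2 - V_1)/7.5 + (V_2 - 0)/9.1 = 0
Collecting terms (coefficients in siemens):
  0.3898·V_1 - 0.1333·V_2 = 2.564
  0.2432·V_2 - 0.1333·V_1 = 0
Determinant D = (0.3898)(0.2432) - (-0.1333)(-0.1333) = 0.07702
V_1 = [(2.564)(0.2432) - (-0.1333)(0)]/D = 8.097 V
V_2 = [(0.3898)(0) - (2.564)(-0.1333)]/D = 4.439 V
V_th = V_2 - V_3 = 4.439 - 0 = 4.439 V
Step 2 — R_th: zero the source — replace V1 by a short circuit (node 3 merges into node 0) — and find the resistance seen between A (node 2) and B (node 0).
Reduce the network between node 2 (A) and node 0 (B) by series/parallel combination:
  Rp1 = R1 ‖ R3 (parallel, both between nodes 0 and 1) = 1/(1/3.9 + 1/56000) = 3.9 Ω
  Rs1 = R2 + Rp1 (series, joined only at node 1) = 7.5 + 3.9 = 11.4 Ω
  Rp2 = R4 ‖ Rs1 (parallel, both between nodes 0 and 2) = 1/(1/9.1 + 1/11.4) = 5.06 Ω
R_th = 5.06 Ω

Final answer: V_th = 4.439 V, R_th = 5.06 Ω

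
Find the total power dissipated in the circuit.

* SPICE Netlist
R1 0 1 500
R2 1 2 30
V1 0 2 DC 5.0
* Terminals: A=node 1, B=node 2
Nodal analysis, taking node 2 as the 0 V reference.
Source V1 fixes V_0 = 5 V.
KCL at each unknown node (sum of currents leaving = 0; resistances in Ω):
  Node 1: (V_1 - 5)/500 + (V_1 - 0)/30 = 0
Collecting terms: 0.03533 × V_1 = 0.01  =>  V_1 = 0.283 V
Power in each resistor, P = (ΔV)²/R:
  P_R1 = (5 - 0.283)²/500 = 0.0445 W
  P_R2 = (0.283 - 0)²/30 = 0.00267 W
P_total = P_R1 + P_R2 = 0.04717 W

Final answer: 0.04717 W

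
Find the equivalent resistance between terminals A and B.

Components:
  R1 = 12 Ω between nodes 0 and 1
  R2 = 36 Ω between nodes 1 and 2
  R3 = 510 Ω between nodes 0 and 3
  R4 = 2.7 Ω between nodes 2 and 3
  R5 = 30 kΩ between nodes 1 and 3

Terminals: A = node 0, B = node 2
The network is not a plain series/parallel combination. Inject a 1 A test current into terminal A (node 0) and return it from terminal B (node 2); then R_eq = V_A / (1 A).
Nodal analysis, taking node 2 as the 0 V reference.
Current source I_test pushes 1 A into node 0 and draws it out of node 2.
KCL at each unknown node (sum of currents leaving = 0; resistances in Ω):
  Node 0: (V_0 - V_1)/12 + (V_0 - V_3)/510 - 1 = 0
  Node 1: (V_1 - V_0)/12 + (V_1 - 0)/36 + (V_1 - V_3)/30000 = 0
  Node 3: (V_3 - V_0)/510 + (V_3 - V_1)/30000 + (V_3 - 0)/2.7 = 0
Collecting terms (coefficients in siemens):
  0.08529·V_0 - 0.08333·V_1 - 0.001961·V_3 = 1
  0.1111·V_1 - 0.08333·V_0 - 0.00003333·V_3 = 0
  0.3724·V_3 - 0.001961·V_0 - 0.00003333·V_1 = 0
Solving these 3 simultaneous equations (Gaussian elimination) gives:
  V_0 = 43.86 V, V_1 = 32.88 V, V_3 = 0.2339 V
R_eq = V_0 / 1 A = 43.86 Ω

Final answer: 43.86 Ω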